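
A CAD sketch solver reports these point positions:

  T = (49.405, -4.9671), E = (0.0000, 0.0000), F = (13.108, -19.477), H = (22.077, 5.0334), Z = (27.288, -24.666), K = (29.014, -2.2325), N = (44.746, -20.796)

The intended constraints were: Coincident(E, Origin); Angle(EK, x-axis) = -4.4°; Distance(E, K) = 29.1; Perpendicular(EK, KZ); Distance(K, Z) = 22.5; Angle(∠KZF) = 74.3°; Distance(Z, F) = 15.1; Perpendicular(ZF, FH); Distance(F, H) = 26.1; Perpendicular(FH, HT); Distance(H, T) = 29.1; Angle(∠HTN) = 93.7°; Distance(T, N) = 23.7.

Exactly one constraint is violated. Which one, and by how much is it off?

Distance(T, N) = 23.7 — off by 7.20.

E = (0.00, 0.00) ✓; EK at -4.400° ✓; |EK| = 29.10 ✓; ∠(EK, KZ) = 90.00° ✓; |KZ| = 22.50 ✓; ∠KZF = 74.30° ✓; |ZF| = 15.10 ✓; ∠(ZF, FH) = 90.00° ✓; |FH| = 26.10 ✓; ∠(FH, HT) = 90.00° ✓; |HT| = 29.10 ✓; ∠HTN = 93.70° ✓; |TN| = 16.50 ✗.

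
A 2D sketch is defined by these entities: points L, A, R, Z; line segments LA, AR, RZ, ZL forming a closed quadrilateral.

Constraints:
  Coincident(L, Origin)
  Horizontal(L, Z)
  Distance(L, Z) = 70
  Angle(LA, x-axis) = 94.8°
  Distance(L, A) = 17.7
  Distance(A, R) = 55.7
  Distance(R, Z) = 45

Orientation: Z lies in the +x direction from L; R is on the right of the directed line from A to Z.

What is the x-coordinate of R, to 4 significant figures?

33.22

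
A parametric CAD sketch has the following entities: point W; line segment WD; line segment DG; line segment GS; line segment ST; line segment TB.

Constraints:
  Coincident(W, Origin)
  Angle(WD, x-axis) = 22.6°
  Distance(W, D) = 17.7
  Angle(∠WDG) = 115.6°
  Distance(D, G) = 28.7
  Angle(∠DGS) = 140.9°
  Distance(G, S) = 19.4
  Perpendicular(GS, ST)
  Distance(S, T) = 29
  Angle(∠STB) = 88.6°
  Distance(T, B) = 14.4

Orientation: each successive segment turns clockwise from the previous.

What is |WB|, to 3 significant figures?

24.1

GS is perpendicular to ST, so ST runs at -171°; with |ST| = 29.0, T = (12.2, -36.1). ∠STB = 88.6° gives TB at 97.7° from the x-axis; with |TB| = 14.4, B = (10.2, -21.8). Then |WB| = |B − W| = 24.1.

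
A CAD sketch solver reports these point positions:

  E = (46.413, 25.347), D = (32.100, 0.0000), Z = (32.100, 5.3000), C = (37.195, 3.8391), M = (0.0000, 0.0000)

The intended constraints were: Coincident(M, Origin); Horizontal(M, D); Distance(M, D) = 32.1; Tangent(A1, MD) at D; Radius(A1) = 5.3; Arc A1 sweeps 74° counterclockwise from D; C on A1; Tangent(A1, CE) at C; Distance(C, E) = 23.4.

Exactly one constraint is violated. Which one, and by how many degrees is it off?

Tangent(A1, CE) at C — off by 7.20°.

M = (0.00, 0.00) ✓; M.y = 0.00, D.y = 0.00 ✓; |MD| = 32.10 ✓; ∠(ZD, DM) = 90.00° ✓; |ZD| = 5.300 ✓; bearing(Z→C) − bearing(Z→D) = 74.00° ✓; |ZC| = 5.300 ✓; ∠(ZC, CE) = 97.20° ✗; |CE| = 23.40 ✓.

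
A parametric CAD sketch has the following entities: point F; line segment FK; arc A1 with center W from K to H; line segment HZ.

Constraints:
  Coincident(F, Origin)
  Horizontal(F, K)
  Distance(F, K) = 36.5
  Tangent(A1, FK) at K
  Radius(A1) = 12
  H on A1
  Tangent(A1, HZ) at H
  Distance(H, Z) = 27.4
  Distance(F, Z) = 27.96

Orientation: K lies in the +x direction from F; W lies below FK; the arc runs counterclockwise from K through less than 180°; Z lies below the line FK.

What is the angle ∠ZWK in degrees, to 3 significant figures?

118°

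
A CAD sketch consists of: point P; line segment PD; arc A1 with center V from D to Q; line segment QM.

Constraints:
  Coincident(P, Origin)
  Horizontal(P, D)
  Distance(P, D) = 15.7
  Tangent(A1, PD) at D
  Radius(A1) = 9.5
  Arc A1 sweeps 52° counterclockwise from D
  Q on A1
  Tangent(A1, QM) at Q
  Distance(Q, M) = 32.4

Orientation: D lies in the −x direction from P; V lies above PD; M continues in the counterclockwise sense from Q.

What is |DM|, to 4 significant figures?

40.05

On A1, D sits at bearing -90° from V; a 52° counterclockwise sweep puts Q at bearing -38°, so Q = V + 9.5·(cos -38°, sin -38°) = (-8.214, 3.651). Since A1 is tangent to QM there, VQ ⟂ QM, so QM runs along (−sin -38°, cos -38°); with |QM| = 32.4, M = (11.73, 29.18). Then |DM| = |M − D| = 40.05.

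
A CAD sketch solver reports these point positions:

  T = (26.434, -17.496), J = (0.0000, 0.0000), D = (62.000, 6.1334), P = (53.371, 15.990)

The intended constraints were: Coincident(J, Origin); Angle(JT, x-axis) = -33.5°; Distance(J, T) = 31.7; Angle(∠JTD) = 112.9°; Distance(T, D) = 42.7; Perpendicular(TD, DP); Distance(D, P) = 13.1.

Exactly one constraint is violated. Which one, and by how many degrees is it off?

Perpendicular(TD, DP) — off by 7.60°.

J = (0.00, 0.00) ✓; JT at -33.50° ✓; |JT| = 31.70 ✓; ∠JTD = 112.9° ✓; |TD| = 42.70 ✓; ∠(TD, DP) = 97.60° ✗; |DP| = 13.10 ✓.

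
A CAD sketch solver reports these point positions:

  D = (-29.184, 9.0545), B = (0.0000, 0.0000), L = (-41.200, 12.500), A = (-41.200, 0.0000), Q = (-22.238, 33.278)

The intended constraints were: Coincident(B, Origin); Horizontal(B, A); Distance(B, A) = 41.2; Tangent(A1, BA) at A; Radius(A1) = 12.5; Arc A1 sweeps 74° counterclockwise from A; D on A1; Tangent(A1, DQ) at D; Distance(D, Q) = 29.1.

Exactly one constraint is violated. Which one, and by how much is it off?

Distance(D, Q) = 29.1 — off by 3.90.

B = (0.00, 0.00) ✓; B.y = 0.00, A.y = 0.00 ✓; |BA| = 41.20 ✓; ∠(LA, AB) = 90.00° ✓; |LA| = 12.50 ✓; bearing(L→D) − bearing(L→A) = 74.00° ✓; |LD| = 12.50 ✓; ∠(LD, DQ) = 90.00° ✓; |DQ| = 25.20 ✗.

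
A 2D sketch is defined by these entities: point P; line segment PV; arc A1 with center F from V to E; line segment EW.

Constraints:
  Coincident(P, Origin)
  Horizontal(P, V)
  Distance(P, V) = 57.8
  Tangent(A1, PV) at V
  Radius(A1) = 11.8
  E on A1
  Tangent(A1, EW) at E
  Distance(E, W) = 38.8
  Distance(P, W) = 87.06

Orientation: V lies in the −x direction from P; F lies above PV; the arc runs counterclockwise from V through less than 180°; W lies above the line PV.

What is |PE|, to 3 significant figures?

51.8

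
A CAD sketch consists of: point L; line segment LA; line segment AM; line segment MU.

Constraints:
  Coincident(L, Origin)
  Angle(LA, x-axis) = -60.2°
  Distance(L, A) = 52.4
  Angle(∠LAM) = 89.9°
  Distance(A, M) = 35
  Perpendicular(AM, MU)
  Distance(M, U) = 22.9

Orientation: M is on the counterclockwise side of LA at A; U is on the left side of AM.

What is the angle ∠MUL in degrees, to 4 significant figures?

130.2°

L is at the origin; LA runs at -60.2° with length 52.4, so A = 52.4·(cos -60.2°, sin -60.2°) = (26.04, -45.47). ∠LAM = 89.9°, so AM runs at -60.2° + (180° − 89.9°) = 29.90° from the x-axis; with |AM| = 35.0, M = A + 35.0·(cos 29.90°, sin 29.90°) = (56.38, -28.02). AM is perpendicular to MU; with |MU| = 22.9 on the left of AM, U = M + 22.9·(-0.4985, 0.8669) = (44.97, -8.172). Then cos ∠MUL = UM·UL / (|UM||UL|), giving 130.2°.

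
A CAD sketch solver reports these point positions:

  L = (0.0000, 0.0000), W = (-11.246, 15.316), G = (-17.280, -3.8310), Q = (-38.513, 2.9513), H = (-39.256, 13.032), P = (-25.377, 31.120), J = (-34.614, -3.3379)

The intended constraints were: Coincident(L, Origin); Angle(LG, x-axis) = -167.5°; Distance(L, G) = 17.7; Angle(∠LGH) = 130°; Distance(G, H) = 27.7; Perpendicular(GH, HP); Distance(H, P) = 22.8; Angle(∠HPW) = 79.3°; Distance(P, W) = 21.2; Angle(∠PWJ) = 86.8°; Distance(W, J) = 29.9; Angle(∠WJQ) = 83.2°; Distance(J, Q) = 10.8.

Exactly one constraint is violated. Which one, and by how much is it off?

Distance(J, Q) = 10.8 — off by 3.40.

L = (0.00, 0.00) ✓; LG at -167.5° ✓; |LG| = 17.70 ✓; ∠LGH = 130.0° ✓; |GH| = 27.70 ✓; ∠(GH, HP) = 90.00° ✓; |HP| = 22.80 ✓; ∠HPW = 79.30° ✓; |PW| = 21.20 ✓; ∠PWJ = 86.80° ✓; |WJ| = 29.90 ✓; ∠WJQ = 83.20° ✓; |JQ| = 7.400 ✗.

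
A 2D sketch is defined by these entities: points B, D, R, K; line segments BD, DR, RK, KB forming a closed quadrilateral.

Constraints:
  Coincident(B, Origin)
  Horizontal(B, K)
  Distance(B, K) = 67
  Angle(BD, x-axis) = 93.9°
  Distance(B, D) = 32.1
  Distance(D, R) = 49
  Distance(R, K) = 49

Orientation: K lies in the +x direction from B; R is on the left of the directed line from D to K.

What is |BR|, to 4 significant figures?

63.15

Checks: |DR| = 49.00 ✓; |RK| = 49.00 ✓.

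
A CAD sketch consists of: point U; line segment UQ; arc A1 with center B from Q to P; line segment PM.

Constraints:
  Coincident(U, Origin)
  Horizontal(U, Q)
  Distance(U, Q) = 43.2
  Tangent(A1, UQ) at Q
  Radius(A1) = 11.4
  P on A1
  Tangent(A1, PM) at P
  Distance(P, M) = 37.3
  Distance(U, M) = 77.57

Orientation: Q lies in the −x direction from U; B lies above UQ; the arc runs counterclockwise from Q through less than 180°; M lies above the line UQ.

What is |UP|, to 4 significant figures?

40.75

Checks: |BP| = 11.40 ✓; ∠(BP, PM) = 90.00° ✓; |PM| = 37.30 ✓; |UM| = 77.57 ✓.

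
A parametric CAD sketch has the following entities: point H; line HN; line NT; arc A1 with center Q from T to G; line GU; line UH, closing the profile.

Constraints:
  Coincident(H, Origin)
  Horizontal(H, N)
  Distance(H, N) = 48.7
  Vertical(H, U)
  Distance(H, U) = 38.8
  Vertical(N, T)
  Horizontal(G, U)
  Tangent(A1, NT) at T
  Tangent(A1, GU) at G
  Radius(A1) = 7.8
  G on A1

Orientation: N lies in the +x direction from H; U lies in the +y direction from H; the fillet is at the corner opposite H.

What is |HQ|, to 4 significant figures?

51.32

H is at the origin; H and N share the same y with |HN| = 48.7 and N on the +x side, so N = (48.70, 0.000). HU is vertical with |HU| = 38.8 and U on the +y side, so U = (0.000, 38.80). The virtual corner opposite H is at (48.70, 38.80). Tangency of A1 to NT means the radius QT is perpendicular to NT and the tangent condition forces QG to be normal to GU, with radius 7.8, so the center Q sits 7.8 in from both sides at Q = (40.90, 31.00). Then |HQ| = |Q − H| = 51.32.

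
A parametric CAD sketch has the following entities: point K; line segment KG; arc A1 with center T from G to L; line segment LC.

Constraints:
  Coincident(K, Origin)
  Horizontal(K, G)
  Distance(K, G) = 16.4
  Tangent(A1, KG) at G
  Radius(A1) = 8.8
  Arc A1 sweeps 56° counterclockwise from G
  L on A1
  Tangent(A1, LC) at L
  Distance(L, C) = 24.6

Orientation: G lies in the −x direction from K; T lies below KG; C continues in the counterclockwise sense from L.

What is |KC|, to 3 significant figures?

44.6

K is at the origin; KG is horizontal with |KG| = 16.4 and G on the −x side, so G = (-16.4, 0.00). The tangent condition forces TG to be normal to KG, so T = G + (0, -8.8) = (-16.4, -8.80). On A1, G sits at bearing 90° from T; a 56° counterclockwise sweep puts L at bearing 146°, so L = T + 8.8·(cos 146°, sin 146°) = (-23.7, -3.88). Since A1 is tangent to LC there, TL ⟂ LC, so LC runs along (−sin 146°, cos 146°); with |LC| = 24.6, C = (-37.5, -24.3). Then |KC| = |C − K| = 44.6.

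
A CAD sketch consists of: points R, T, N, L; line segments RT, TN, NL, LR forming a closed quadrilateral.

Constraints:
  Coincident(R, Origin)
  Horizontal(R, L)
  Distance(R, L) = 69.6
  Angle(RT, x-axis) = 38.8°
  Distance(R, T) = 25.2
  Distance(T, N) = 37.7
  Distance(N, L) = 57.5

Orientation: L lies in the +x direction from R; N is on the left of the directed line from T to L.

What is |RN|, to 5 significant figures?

61.881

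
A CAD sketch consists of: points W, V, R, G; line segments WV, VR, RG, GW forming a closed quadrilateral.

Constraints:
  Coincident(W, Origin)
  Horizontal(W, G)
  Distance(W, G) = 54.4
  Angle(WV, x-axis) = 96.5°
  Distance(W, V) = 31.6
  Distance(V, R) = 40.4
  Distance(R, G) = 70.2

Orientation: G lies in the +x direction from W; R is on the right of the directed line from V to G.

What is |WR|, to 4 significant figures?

17.04

W is at the origin; W and G share the same y with |WG| = 54.4 and G in +x, so G = (54.4, 0). WV runs at 96.5° with |WV| = 31.6, so V = (-3.577, 31.40). R is determined by |VR| = 40.4 and |RG| = 70.2 together: it lies at the intersection of circle(V, 40.4) and circle(G, 70.2). With |VG| = 65.93, the foot of the radical line on VG is 7.972 from V and the perpendicular offset is √(40.4² − 7.972²) = 39.61. Taking the right-of-VG solution: R = (-15.43, -7.226).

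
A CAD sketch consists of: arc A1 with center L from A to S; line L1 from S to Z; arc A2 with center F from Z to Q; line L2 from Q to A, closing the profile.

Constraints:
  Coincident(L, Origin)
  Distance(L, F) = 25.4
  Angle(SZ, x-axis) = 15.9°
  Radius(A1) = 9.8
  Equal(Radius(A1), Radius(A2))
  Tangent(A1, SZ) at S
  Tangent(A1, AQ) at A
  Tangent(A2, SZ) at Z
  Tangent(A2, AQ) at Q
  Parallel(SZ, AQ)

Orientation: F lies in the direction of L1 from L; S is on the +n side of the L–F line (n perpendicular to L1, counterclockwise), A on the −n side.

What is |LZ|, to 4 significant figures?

27.22

Tangency of A1 to both parallel lines with radius 9.8 puts S and A at L ± 9.8·n: S = (-2.685, 9.425), A = (2.685, -9.425). Equal radii place Z and Q the same way about F: Z = F + 9.8·n = (21.74, 16.38), Q = F − 9.8·n = (27.11, -2.467). Then |LZ| = |Z − L| = 27.22.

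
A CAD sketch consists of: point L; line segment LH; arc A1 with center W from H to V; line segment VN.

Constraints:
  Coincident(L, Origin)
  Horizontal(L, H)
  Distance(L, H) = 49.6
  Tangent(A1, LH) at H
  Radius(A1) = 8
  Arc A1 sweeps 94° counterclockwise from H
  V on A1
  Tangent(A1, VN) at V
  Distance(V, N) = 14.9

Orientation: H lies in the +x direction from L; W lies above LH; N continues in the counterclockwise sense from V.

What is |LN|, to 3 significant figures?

61.2

L is at the origin; LH is horizontal with |LH| = 49.6 and H on the +x side, so H = (49.6, 0.00). A1 meets LH tangentially, so WH is at right angles to LH, so W = H + (0, 8) = (49.6, 8.00). On A1, H sits at bearing -90° from W; a 94° counterclockwise sweep puts V at bearing 4°, so V = W + 8.0·(cos 4°, sin 4°) = (57.6, 8.56). The tangent condition forces WV to be normal to VN, so VN runs along (−sin 4°, cos 4°); with |VN| = 14.9, N = (56.5, 23.4). Then |LN| = |N − L| = 61.2.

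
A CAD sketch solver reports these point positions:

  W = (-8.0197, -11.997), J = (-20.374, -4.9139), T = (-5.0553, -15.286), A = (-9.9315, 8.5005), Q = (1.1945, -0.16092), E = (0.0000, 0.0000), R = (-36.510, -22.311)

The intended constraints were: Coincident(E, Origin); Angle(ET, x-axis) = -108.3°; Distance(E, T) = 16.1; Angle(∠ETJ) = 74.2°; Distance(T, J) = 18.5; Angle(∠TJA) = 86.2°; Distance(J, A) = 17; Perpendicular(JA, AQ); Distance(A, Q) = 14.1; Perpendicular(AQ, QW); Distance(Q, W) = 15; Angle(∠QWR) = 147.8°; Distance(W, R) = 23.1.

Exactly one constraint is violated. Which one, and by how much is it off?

Distance(W, R) = 23.1 — off by 7.20.

E = (0.00, 0.00) ✓; ET at -108.3° ✓; |ET| = 16.10 ✓; ∠ETJ = 74.20° ✓; |TJ| = 18.50 ✓; ∠TJA = 86.20° ✓; |JA| = 17.00 ✓; ∠(JA, AQ) = 90.00° ✓; |AQ| = 14.10 ✓; ∠(AQ, QW) = 90.00° ✓; |QW| = 15.00 ✓; ∠QWR = 147.8° ✓; |WR| = 30.30 ✗.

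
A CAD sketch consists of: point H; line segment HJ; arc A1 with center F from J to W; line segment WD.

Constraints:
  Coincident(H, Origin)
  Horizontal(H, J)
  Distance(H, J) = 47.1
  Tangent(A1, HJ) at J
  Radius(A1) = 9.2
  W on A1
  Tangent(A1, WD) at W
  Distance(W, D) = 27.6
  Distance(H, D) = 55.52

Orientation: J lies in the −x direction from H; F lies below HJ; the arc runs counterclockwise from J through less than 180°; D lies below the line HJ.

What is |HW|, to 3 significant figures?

56.7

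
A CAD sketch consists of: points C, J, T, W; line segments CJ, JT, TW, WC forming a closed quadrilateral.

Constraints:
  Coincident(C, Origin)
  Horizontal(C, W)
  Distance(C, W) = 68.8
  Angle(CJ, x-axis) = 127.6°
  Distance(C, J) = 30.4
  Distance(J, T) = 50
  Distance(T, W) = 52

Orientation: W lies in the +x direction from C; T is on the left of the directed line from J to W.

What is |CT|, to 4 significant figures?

46.21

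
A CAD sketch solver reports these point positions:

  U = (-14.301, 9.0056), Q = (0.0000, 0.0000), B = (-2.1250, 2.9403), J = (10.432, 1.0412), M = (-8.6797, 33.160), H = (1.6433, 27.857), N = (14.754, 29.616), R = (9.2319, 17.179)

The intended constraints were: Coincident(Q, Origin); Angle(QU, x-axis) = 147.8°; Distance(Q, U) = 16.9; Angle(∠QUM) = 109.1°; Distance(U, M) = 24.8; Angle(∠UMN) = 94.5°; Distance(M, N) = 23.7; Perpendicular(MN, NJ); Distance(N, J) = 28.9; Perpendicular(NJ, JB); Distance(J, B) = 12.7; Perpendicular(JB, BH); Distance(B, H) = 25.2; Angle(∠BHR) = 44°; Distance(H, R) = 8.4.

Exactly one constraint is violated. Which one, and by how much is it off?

Distance(H, R) = 8.4 — off by 4.70.

Q = (0.00, 0.00) ✓; QU at 147.8° ✓; |QU| = 16.90 ✓; ∠QUM = 109.1° ✓; |UM| = 24.80 ✓; ∠UMN = 94.50° ✓; |MN| = 23.70 ✓; ∠(MN, NJ) = 90.00° ✓; |NJ| = 28.90 ✓; ∠(NJ, JB) = 90.00° ✓; |JB| = 12.70 ✓; ∠(JB, BH) = 90.00° ✓; |BH| = 25.20 ✓; ∠BHR = 44.00° ✓; |HR| = 13.10 ✗.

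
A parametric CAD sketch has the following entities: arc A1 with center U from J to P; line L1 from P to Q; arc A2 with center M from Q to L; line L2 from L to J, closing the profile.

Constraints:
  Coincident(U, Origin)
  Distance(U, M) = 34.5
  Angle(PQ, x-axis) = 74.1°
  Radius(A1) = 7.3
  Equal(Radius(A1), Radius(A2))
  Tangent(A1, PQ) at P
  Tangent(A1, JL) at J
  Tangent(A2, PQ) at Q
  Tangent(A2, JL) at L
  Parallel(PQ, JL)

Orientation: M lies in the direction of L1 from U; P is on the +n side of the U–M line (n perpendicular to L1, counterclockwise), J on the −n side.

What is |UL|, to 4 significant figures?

35.26

The slot axis is L1's direction at 74.1°, so u = (cos 74.1°, sin 74.1°) = (0.2740, 0.9617) and n = (−sin 74.1°, cos 74.1°) = (-0.9617, 0.2740). U is at the origin and M lies 34.5 along u from U, so M = 34.5·u = (9.452, 33.18). Tangency of A1 to both parallel lines with radius 7.3 puts P and J at U ± 7.3·n: P = (-7.021, 2.000), J = (7.021, -2.000). Equal radii place Q and L the same way about M: Q = M + 7.3·n = (2.431, 35.18), L = M − 7.3·n = (16.47, 31.18). Then |UL| = |L − U| = 35.26.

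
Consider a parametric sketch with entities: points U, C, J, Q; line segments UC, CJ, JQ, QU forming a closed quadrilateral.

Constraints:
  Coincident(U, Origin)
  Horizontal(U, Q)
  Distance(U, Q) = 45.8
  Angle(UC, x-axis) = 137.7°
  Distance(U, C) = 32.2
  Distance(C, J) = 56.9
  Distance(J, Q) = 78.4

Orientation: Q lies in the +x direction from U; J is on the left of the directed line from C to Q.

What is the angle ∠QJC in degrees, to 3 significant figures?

62.9°

Checks: |CJ| = 56.90 ✓; |JQ| = 78.40 ✓.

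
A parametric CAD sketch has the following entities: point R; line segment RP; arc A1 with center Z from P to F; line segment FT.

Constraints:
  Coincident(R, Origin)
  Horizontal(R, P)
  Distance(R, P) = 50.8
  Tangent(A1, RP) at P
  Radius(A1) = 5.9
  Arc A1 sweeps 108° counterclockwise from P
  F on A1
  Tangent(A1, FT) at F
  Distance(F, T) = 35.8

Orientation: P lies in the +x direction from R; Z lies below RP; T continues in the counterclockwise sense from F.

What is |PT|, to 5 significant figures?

42.125

R is at the origin; R and P share the same y with |RP| = 50.8 and P on the +x side, so P = (50.800, 0.0000). A1 meets RP tangentially, so ZP is at right angles to RP, so Z = P + (0, -5.9) = (50.800, -5.9000). On A1, P sits at bearing 90° from Z; a 108° counterclockwise sweep puts F at bearing 198°, so F = Z + 5.9·(cos 198°, sin 198°) = (45.189, -7.7232). The tangent condition forces ZF to be normal to FT, so FT runs along (−sin 198°, cos 198°); with |FT| = 35.8, T = (56.252, -41.771). Then |PT| = |T − P| = 42.125.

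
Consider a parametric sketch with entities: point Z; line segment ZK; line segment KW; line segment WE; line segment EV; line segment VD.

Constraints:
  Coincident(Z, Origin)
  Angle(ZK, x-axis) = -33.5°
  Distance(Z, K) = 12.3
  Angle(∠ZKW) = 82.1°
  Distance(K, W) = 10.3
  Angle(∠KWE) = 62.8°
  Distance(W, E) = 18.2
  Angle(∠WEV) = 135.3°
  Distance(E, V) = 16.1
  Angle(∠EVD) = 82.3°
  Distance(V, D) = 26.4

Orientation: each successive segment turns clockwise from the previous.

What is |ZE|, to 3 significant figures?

4.01

Z is at the origin; ZK runs at -33.5° with length 12.3, so K = (10.3, -6.79). ∠ZKW = 82.1° gives KW at -131° from the x-axis; with |KW| = 10.3, W = (3.45, -14.5). ∠KWE = 62.8° gives WE at 111° from the x-axis; with |WE| = 18.2, E = (-3.20, 2.43). Then |ZE| = |E − Z| = 4.01.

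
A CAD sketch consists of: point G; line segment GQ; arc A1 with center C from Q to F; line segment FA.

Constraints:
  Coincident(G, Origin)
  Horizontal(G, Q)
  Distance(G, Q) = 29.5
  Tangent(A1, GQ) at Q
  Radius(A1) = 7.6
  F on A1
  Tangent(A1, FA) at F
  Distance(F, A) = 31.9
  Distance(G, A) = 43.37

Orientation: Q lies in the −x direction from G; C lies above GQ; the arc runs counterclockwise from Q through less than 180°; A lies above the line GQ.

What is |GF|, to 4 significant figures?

23.01

G is at the origin; G and Q share the same y with |GQ| = 29.5 and Q on the −x side, so Q = (-29.50, 0.000). Since A1 is tangent to GQ there, CQ ⟂ GQ, so C = Q + (0, 7.6) = (-29.50, 7.600). Since CF ⟂ FA (tangency), |CA| = √(7.6² + 31.9²) = 32.79 regardless of where F sits on A1. So A lies on both circle(G, 43.37) and circle(C, 32.79); the above-GQ intersection is A = (-19.39, 38.79). F is the foot of the tangent from A: F = (-21.92, 6.996).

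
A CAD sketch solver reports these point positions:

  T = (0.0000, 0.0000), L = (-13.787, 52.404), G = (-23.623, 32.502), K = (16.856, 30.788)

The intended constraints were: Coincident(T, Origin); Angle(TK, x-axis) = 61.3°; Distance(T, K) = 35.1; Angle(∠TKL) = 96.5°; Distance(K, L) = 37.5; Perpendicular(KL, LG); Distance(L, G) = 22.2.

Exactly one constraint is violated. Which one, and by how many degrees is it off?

Perpendicular(KL, LG) — off by 8.90°.

T = (0.00, 0.00) ✓; TK at 61.30° ✓; |TK| = 35.10 ✓; ∠TKL = 96.50° ✓; |KL| = 37.50 ✓; ∠(KL, LG) = 98.90° ✗; |LG| = 22.20 ✓.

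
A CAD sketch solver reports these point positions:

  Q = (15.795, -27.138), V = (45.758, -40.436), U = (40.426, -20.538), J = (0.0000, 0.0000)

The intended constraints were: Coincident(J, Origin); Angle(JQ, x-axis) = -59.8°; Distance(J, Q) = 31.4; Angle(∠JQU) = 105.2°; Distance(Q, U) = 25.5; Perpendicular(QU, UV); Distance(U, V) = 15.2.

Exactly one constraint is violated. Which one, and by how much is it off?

Distance(U, V) = 15.2 — off by 5.40.

J = (0.00, 0.00) ✓; JQ at -59.80° ✓; |JQ| = 31.40 ✓; ∠JQU = 105.2° ✓; |QU| = 25.50 ✓; ∠(QU, UV) = 90.00° ✓; |UV| = 20.60 ✗.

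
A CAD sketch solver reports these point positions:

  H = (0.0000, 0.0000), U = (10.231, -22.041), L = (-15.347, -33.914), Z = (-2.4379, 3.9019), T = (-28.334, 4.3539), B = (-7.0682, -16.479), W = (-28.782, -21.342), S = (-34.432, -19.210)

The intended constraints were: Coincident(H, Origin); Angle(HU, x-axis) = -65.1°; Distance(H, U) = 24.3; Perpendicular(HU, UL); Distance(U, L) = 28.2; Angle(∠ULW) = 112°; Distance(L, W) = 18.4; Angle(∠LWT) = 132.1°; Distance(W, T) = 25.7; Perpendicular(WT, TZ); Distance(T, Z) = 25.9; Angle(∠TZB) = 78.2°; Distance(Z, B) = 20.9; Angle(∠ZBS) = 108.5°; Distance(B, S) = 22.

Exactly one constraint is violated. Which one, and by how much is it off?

Distance(B, S) = 22 — off by 5.50.

H = (0.00, 0.00) ✓; HU at -65.10° ✓; |HU| = 24.30 ✓; ∠(HU, UL) = 90.00° ✓; |UL| = 28.20 ✓; ∠ULW = 112.0° ✓; |LW| = 18.40 ✓; ∠LWT = 132.1° ✓; |WT| = 25.70 ✓; ∠(WT, TZ) = 90.00° ✓; |TZ| = 25.90 ✓; ∠TZB = 78.20° ✓; |ZB| = 20.90 ✓; ∠ZBS = 108.5° ✓; |BS| = 27.50 ✗.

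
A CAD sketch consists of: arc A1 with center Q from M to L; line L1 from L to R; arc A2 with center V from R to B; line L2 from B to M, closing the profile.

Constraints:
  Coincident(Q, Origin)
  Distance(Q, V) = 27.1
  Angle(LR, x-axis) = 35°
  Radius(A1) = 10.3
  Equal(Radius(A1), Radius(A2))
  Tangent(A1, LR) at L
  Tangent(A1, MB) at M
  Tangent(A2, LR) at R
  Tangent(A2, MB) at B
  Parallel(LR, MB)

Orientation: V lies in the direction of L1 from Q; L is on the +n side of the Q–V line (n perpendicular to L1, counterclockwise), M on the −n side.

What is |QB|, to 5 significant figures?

28.991

The slot axis is L1's direction at 35.0°, so u = (cos 35.0°, sin 35.0°) = (0.81915, 0.57358) and n = (−sin 35.0°, cos 35.0°) = (-0.57358, 0.81915). Q is at the origin and V lies 27.1 along u from Q, so V = 27.1·u = (22.199, 15.544). Tangency of A1 to both parallel lines with radius 10.3 puts L and M at Q ± 10.3·n: L = (-5.9078, 8.4373), M = (5.9078, -8.4373). Equal radii place R and B the same way about V: R = V + 10.3·n = (16.291, 23.981), B = V − 10.3·n = (28.107, 7.1067). Then |QB| = |B − Q| = 28.991.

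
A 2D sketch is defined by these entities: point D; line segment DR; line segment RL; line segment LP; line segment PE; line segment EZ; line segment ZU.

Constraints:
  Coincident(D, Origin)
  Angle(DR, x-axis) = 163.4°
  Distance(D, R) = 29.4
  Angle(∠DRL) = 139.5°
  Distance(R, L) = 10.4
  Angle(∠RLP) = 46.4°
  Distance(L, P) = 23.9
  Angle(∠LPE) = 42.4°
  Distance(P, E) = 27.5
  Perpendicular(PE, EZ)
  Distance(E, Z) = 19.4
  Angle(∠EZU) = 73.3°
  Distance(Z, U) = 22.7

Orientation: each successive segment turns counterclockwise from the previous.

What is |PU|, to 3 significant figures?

14.1

PE is perpendicular to EZ, so EZ runs at -155°; with |EZ| = 19.4, Z = (-44.8, 11.7). ∠EZU = 73.3° gives ZU at -48.2° from the x-axis; with |ZU| = 22.7, U = (-29.7, -5.21). Then |PU| = |U − P| = 14.1.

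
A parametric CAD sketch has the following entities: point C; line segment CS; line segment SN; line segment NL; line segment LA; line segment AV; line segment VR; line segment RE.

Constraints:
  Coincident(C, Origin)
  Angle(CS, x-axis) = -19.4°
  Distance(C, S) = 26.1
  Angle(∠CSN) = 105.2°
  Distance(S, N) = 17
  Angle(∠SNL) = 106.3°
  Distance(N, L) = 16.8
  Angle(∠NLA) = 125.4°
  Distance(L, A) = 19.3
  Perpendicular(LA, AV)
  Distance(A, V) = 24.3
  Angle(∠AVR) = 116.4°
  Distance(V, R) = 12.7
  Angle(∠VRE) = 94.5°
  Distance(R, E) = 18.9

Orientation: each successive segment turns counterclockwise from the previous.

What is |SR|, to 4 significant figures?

7.692

C is at the origin; CS runs at -19.4° with length 26.1, so S = (24.62, -8.669). ∠CSN = 105.2° gives SN at 55.40° from the x-axis; with |SN| = 17.0, N = (34.27, 5.324). ∠SNL = 106.3° gives NL at 129.1° from the x-axis; with |NL| = 16.8, L = (23.68, 18.36). ∠NLA = 125.4° gives LA at -176.3° from the x-axis; with |LA| = 19.3, A = (4.416, 17.12). LA ⟂ AV, so AV runs at -86.30°; with |AV| = 24.3, V = (5.984, -7.133). ∠AVR = 116.4° gives VR at -22.70° from the x-axis; with |VR| = 12.7, R = (17.70, -12.03). Then |SR| = |R − S| = 7.692.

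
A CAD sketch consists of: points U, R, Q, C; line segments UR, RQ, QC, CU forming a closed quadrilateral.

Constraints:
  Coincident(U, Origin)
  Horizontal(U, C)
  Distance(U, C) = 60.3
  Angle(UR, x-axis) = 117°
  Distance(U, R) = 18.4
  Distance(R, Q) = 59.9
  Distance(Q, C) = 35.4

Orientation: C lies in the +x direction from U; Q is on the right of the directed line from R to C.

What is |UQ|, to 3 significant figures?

43.0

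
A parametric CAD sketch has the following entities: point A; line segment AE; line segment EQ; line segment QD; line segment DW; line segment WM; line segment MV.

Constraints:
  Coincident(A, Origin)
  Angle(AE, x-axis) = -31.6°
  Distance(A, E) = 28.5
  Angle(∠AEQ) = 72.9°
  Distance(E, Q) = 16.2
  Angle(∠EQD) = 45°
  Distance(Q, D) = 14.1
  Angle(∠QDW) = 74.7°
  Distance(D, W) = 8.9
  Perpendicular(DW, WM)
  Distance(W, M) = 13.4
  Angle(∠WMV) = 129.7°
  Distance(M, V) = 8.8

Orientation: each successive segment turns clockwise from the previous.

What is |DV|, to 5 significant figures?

19.140

A is at the origin; AE runs at -31.6° with length 28.5, so E = (24.274, -14.934). ∠AEQ = 72.9° gives EQ at -138.70° from the x-axis; with |EQ| = 16.2, Q = (12.104, -25.626). ∠EQD = 45.0° gives QD at 86.300° from the x-axis; with |QD| = 14.1, D = (13.014, -11.555). ∠QDW = 74.7° gives DW at -19.000° from the x-axis; with |DW| = 8.9, W = (21.429, -14.453). The perpendicularity gives WM at right angles to DW, so WM runs at -109.00°; with |WM| = 13.4, M = (17.066, -27.123). ∠WMV = 129.7° gives MV at -159.30° from the x-axis; with |MV| = 8.8, V = (8.8342, -30.233). Then |DV| = |V − D| = 19.140.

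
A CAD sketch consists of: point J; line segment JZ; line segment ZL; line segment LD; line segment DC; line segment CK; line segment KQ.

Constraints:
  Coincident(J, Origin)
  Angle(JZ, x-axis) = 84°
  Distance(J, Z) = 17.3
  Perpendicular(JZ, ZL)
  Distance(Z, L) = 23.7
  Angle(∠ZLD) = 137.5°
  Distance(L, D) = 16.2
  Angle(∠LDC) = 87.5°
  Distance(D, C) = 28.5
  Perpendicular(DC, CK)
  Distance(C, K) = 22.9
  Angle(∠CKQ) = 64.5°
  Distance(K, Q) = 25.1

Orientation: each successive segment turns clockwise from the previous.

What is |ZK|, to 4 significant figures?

14.92

∠LDC = 87.5° gives DC at -141.0° from the x-axis; with |DC| = 28.5, C = (13.96, -15.34). DC ⟂ CK, so CK runs at 129.0°; with |CK| = 22.9, K = (-0.4471, 2.456). Then |ZK| = |K − Z| = 14.92.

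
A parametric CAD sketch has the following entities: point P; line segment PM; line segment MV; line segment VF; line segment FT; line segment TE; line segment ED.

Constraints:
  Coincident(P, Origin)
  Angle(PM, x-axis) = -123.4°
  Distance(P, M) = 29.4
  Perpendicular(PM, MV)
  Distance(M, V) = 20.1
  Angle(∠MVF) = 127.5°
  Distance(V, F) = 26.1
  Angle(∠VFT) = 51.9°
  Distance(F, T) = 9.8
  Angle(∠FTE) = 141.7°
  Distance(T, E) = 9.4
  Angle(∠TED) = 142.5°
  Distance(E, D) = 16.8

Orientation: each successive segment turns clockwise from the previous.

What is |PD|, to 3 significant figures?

34.4

P is at the origin; PM runs at -123.4° with length 29.4, so M = (-16.2, -24.5). PM is perpendicular to MV, so MV runs at 147°; with |MV| = 20.1, V = (-33.0, -13.5). ∠MVF = 127.5° gives VF at 94.1° from the x-axis; with |VF| = 26.1, F = (-34.8, 12.6). ∠VFT = 51.9° gives FT at -34.0° from the x-axis; with |FT| = 9.8, T = (-26.7, 7.07). ∠FTE = 141.7° gives TE at -72.3° from the x-axis; with |TE| = 9.4, E = (-23.8, -1.88). ∠TED = 142.5° gives ED at -110° from the x-axis; with |ED| = 16.8, D = (-29.5, -17.7). Then |PD| = |D − P| = 34.4.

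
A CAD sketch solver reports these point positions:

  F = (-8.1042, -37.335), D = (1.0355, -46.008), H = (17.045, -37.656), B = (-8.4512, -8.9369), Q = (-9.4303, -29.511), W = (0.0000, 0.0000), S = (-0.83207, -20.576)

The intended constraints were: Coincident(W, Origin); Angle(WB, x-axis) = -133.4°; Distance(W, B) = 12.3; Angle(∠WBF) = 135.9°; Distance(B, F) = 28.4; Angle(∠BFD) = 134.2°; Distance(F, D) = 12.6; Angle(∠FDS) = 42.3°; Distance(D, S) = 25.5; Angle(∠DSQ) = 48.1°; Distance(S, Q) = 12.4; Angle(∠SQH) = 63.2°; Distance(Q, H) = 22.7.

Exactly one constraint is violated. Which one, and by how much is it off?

Distance(Q, H) = 22.7 — off by 5.00.

W = (0.00, 0.00) ✓; WB at -133.4° ✓; |WB| = 12.30 ✓; ∠WBF = 135.9° ✓; |BF| = 28.40 ✓; ∠BFD = 134.2° ✓; |FD| = 12.60 ✓; ∠FDS = 42.30° ✓; |DS| = 25.50 ✓; ∠DSQ = 48.10° ✓; |SQ| = 12.40 ✓; ∠SQH = 63.20° ✓; |QH| = 27.70 ✗.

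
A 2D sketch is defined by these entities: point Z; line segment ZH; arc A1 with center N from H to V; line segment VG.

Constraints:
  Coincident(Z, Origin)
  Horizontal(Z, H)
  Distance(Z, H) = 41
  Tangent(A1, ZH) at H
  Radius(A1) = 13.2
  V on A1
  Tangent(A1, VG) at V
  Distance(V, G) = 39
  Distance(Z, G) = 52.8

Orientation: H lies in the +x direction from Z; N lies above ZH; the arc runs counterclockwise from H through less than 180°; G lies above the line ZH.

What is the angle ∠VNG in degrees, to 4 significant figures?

71.30°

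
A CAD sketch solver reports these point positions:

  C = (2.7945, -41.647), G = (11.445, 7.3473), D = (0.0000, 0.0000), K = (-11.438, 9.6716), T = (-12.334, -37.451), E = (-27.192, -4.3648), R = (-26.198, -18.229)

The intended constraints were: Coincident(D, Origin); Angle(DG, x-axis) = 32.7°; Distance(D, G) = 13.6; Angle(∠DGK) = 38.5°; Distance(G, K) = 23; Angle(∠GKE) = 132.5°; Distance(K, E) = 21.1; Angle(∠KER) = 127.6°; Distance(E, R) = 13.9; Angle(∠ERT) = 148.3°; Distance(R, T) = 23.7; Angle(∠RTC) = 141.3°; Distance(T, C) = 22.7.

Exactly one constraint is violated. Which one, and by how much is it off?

Distance(T, C) = 22.7 — off by 7.00.

D = (0.00, 0.00) ✓; DG at 32.70° ✓; |DG| = 13.60 ✓; ∠DGK = 38.50° ✓; |GK| = 23.00 ✓; ∠GKE = 132.5° ✓; |KE| = 21.10 ✓; ∠KER = 127.6° ✓; |ER| = 13.90 ✓; ∠ERT = 148.3° ✓; |RT| = 23.70 ✓; ∠RTC = 141.3° ✓; |TC| = 15.70 ✗.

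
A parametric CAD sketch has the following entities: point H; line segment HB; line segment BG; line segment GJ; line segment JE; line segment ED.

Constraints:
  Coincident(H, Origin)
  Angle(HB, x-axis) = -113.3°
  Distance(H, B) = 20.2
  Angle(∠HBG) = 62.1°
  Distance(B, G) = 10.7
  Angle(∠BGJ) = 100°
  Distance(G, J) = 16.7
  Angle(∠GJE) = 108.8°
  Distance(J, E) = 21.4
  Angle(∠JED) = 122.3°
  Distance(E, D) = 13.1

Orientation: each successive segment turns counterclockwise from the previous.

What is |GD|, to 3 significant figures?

34.1

H is at the origin; HB runs at -113.3° with length 20.2, so B = (-7.99, -18.6). ∠HBG = 62.1° gives BG at 4.60° from the x-axis; with |BG| = 10.7, G = (2.68, -17.7). ∠BGJ = 100.0° gives GJ at 84.6° from the x-axis; with |GJ| = 16.7, J = (4.25, -1.07). ∠GJE = 108.8° gives JE at 156° from the x-axis; with |JE| = 21.4, E = (-15.3, 7.70). ∠JED = 122.3° gives ED at -146° from the x-axis; with |ED| = 13.1, D = (-26.2, 0.473). Then |GD| = |D − G| = 34.1.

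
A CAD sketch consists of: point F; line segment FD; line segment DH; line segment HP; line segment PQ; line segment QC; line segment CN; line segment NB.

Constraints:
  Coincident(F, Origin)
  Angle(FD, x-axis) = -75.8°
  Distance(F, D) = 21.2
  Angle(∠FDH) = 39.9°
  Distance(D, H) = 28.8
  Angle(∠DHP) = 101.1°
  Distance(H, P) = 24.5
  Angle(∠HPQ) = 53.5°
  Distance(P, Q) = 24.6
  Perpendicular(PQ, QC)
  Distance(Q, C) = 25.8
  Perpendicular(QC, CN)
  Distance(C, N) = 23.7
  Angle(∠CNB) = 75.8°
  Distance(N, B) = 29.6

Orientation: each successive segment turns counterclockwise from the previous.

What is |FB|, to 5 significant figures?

12.883

F is at the origin; FD runs at -75.8° with length 21.2, so D = (5.2005, -20.552). ∠FDH = 39.9° gives DH at 64.300° from the x-axis; with |DH| = 28.8, H = (17.690, 5.3988). ∠DHP = 101.1° gives HP at 143.20° from the x-axis; with |HP| = 24.5, P = (-1.9280, 20.075). ∠HPQ = 53.5° gives PQ at -90.300° from the x-axis; with |PQ| = 24.6, Q = (-2.0568, -4.5248). PQ is perpendicular to QC, so QC runs at -0.30000°; with |QC| = 25.8, C = (23.743, -4.6599). QC is perpendicular to CN, so CN runs at 89.700°; with |CN| = 23.7, N = (23.867, 19.040). ∠CNB = 75.8° gives NB at -166.10° from the x-axis; with |NB| = 29.6, B = (-4.8663, 11.929). Then |FB| = |B − F| = 12.883.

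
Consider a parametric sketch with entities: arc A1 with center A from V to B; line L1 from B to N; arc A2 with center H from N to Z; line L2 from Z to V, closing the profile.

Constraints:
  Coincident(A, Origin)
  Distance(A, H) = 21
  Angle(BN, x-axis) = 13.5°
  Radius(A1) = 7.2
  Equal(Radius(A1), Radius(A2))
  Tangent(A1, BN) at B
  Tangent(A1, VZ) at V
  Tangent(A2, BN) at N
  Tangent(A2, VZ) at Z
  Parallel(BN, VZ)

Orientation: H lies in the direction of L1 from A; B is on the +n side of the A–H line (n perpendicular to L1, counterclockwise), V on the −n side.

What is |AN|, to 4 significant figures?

22.20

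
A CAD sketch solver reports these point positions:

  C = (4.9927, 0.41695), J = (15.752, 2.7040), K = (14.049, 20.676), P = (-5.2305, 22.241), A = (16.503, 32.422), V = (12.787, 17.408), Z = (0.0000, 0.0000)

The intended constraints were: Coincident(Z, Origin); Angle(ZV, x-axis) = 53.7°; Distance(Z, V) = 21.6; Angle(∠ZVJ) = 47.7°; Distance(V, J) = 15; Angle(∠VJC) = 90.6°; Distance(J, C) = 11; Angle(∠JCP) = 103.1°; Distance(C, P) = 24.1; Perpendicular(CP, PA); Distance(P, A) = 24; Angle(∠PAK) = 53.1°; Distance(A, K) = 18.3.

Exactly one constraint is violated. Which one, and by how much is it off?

Distance(A, K) = 18.3 — off by 6.30.

Z = (0.00, 0.00) ✓; ZV at 53.70° ✓; |ZV| = 21.60 ✓; ∠ZVJ = 47.70° ✓; |VJ| = 15.00 ✓; ∠VJC = 90.60° ✓; |JC| = 11.00 ✓; ∠JCP = 103.1° ✓; |CP| = 24.10 ✓; ∠(CP, PA) = 90.00° ✓; |PA| = 24.00 ✓; ∠PAK = 53.10° ✓; |AK| = 12.00 ✗.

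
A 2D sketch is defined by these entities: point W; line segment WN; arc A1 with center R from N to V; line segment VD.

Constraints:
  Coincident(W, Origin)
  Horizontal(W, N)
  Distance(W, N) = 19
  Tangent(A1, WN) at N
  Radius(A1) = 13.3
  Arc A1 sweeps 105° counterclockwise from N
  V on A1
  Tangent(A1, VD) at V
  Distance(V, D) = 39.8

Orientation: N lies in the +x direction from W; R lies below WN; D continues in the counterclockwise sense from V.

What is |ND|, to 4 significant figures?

55.24

On A1, N sits at bearing 90° from R; a 105° counterclockwise sweep puts V at bearing 195°, so V = R + 13.3·(cos 195°, sin 195°) = (6.153, -16.74). Tangency of A1 to VD means the radius RV is perpendicular to VD, so VD runs along (−sin 195°, cos 195°); with |VD| = 39.8, D = (16.45, -55.19). Then |ND| = |D − N| = 55.24.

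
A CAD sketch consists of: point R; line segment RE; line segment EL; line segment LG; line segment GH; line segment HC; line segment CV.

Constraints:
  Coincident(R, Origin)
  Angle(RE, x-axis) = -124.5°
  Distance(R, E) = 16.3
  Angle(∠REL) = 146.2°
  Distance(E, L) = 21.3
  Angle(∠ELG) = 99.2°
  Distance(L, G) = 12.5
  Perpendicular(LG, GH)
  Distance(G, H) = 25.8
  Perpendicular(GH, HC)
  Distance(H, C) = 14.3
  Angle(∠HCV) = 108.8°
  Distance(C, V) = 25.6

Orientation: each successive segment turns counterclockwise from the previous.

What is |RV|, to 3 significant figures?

36.8

R is at the origin; RE runs at -124.5° with length 16.3, so E = (-9.23, -13.4). ∠REL = 146.2° gives EL at -90.7° from the x-axis; with |EL| = 21.3, L = (-9.49, -34.7). ∠ELG = 99.2° gives LG at -9.90° from the x-axis; with |LG| = 12.5, G = (2.82, -36.9). The perpendicularity gives GH at right angles to LG, so GH runs at 80.1°; with |GH| = 25.8, H = (7.26, -11.5). GH ⟂ HC, so HC runs at 170°; with |HC| = 14.3, C = (-6.83, -9.01). ∠HCV = 108.8° gives CV at -119° from the x-axis; with |CV| = 25.6, V = (-19.1, -31.5). Then |RV| = |V − R| = 36.8.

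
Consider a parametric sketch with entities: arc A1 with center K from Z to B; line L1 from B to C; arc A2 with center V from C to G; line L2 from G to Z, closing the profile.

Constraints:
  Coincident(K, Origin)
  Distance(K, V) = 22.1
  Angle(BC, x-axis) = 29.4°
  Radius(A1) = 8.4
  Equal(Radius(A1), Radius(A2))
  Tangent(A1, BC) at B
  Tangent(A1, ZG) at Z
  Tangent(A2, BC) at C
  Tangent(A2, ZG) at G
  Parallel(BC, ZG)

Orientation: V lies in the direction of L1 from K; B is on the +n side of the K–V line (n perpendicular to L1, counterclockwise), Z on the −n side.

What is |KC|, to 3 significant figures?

23.6

The slot axis is L1's direction at 29.4°, so u = (cos 29.4°, sin 29.4°) = (0.871, 0.491) and n = (−sin 29.4°, cos 29.4°) = (-0.491, 0.871). K is at the origin and V lies 22.1 along u from K, so V = 22.1·u = (19.3, 10.8). Tangency of A1 to both parallel lines with radius 8.4 puts B and Z at K ± 8.4·n: B = (-4.12, 7.32), Z = (4.12, -7.32). Equal radii place C and G the same way about V: C = V + 8.4·n = (15.1, 18.2), G = V − 8.4·n = (23.4, 3.53). Then |KC| = |C − K| = 23.6.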